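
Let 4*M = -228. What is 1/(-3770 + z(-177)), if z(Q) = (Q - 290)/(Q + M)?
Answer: -234/881713 ≈ -0.00026539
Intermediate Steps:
M = -57 (M = (¼)*(-228) = -57)
z(Q) = (-290 + Q)/(-57 + Q) (z(Q) = (Q - 290)/(Q - 57) = (-290 + Q)/(-57 + Q))
1/(-3770 + z(-177)) = 1/(-3770 + (-290 - 177)/(-57 - 177)) = 1/(-3770 - 467/(-234)) = 1/(-3770 - 1/234*(-467)) = 1/(-3770 + 467/234) = 1/(-881713/234) = -234/881713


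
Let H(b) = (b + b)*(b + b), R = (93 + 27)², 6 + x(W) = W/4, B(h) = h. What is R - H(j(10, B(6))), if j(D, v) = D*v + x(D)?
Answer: 1631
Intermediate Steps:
x(W) = -6 + W/4
j(D, v) = -6 + D/4 + D*v (j(D, v) = D*v + (-6 + D/4) = -6 + D/4 + D*v)
R = 14400 (R = 120² = 14400)
H(b) = 4*b² (H(b) = (2*b)*(2*b) = 4*b²)
R - H(j(10, B(6))) = 14400 - 4*(-6 + (¼)*10 + 10*6)² = 14400 - 4*(-6 + 5/2 + 60)² = 14400 - 4*(113/2)² = 14400 - 4*12769/4 = 14400 - 1*12769 = 14400 - 12769 = 1631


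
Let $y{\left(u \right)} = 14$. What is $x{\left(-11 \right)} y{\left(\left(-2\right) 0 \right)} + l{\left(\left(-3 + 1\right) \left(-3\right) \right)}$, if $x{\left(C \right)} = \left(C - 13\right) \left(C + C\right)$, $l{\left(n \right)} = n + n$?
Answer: $7404$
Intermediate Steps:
$l{\left(n \right)} = 2 n$
$x{\left(C \right)} = 2 C \left(-13 + C\right)$ ($x{\left(C \right)} = \left(-13 + C\right) 2 C = 2 C \left(-13 + C\right)$)
$x{\left(-11 \right)} y{\left(\left(-2\right) 0 \right)} + l{\left(\left(-3 + 1\right) \left(-3\right) \right)} = 2 \left(-11\right) \left(-13 - 11\right) 14 + 2 \left(-3 + 1\right) \left(-3\right) = 2 \left(-11\right) \left(-24\right) 14 + 2 \left(\left(-2\right) \left(-3\right)\right) = 528 \cdot 14 + 2 \cdot 6 = 7392 + 12 = 7404$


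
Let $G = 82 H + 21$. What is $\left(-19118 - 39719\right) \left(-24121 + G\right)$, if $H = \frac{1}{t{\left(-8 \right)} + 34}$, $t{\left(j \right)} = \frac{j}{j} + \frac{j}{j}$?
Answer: $\frac{25521078283}{18} \approx 1.4178 \cdot 10^{9}$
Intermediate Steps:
$t{\left(j \right)} = 2$ ($t{\left(j \right)} = 1 + 1 = 2$)
$H = \frac{1}{36}$ ($H = \frac{1}{2 + 34} = \frac{1}{36} \approx 0.027778$)
$G = \frac{419}{18}$ ($G = 82 \cdot \frac{1}{36} + 21 = \frac{41}{18} + 21 = \frac{419}{18} \approx 23.278$)
$\left(-19118 - 39719\right) \left(-24121 + G\right) = \left(-19118 - 39719\right) \left(-24121 + \frac{419}{18}\right) = \left(-58837\right) \left(- \frac{433759}{18}\right) = \frac{25521078283}{18}$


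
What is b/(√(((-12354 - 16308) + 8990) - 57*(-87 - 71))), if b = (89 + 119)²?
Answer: -21632*I*√10666/5333 ≈ -418.92*I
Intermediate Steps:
b = 43264 (b = 208² = 43264)
b/(√(((-12354 - 16308) + 8990) - 57*(-87 - 71))) = 43264/(√(((-12354 - 16308) + 8990) - 57*(-87 - 71))) = 43264/(√((-28662 + 8990) - 57*(-158))) = 43264/(√(-19672 + 9006)) = 43264/(√(-10666)) = 43264/((I*√10666)) = 43264*(-I*√10666/10666) = -21632*I*√10666/5333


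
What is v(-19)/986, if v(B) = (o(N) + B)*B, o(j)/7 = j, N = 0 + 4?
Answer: -171/986 ≈ -0.17343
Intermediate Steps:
N = 4
o(j) = 7*j
v(B) = B*(28 + B) (v(B) = (7*4 + B)*B = (28 + B)*B = B*(28 + B))
v(-19)/986 = -19*(28 - 19)/986 = -19*9*(1/986) = -171*1/986 = -171/986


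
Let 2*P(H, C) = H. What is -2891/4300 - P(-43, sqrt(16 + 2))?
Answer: 89559/4300 ≈ 20.828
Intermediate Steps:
P(H, C) = H/2
-2891/4300 - P(-43, sqrt(16 + 2)) = -2891/4300 - (-43)/2 = -2891*1/4300 - 1*(-43/2) = -2891/4300 + 43/2 = 89559/4300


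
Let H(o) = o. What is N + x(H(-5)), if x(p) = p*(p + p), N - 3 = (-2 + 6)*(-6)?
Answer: 29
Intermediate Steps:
N = -21 (N = 3 + (-2 + 6)*(-6) = 3 + 4*(-6) = 3 - 24 = -21)
x(p) = 2*p² (x(p) = p*(2*p) = 2*p²)
N + x(H(-5)) = -21 + 2*(-5)² = -21 + 2*25 = -21 + 50 = 29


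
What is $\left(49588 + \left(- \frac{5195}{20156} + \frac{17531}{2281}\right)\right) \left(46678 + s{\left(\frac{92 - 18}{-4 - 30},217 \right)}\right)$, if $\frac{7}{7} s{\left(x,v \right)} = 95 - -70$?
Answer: $\frac{106810999220707387}{45975836} \approx 2.3232 \cdot 10^{9}$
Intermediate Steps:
$s{\left(x,v \right)} = 165$ ($s{\left(x,v \right)} = 95 - -70 = 95 + 70 = 165$)
$\left(49588 + \left(- \frac{5195}{20156} + \frac{17531}{2281}\right)\right) \left(46678 + s{\left(\frac{92 - 18}{-4 - 30},217 \right)}\right) = \left(49588 + \left(- \frac{5195}{20156} + \frac{17531}{2281}\right)\right) \left(46678 + 165\right) = \left(49588 + \left(\left(-5195\right) \frac{1}{20156} + 17531 \cdot \frac{1}{2281}\right)\right) 46843 = \left(49588 + \left(- \frac{5195}{20156} + \frac{17531}{2281}\right)\right) 46843 = \left(49588 + \frac{341505041}{45975836}\right) 46843 = \frac{2280191260609}{45975836} \cdot 46843 = \frac{106810999220707387}{45975836}$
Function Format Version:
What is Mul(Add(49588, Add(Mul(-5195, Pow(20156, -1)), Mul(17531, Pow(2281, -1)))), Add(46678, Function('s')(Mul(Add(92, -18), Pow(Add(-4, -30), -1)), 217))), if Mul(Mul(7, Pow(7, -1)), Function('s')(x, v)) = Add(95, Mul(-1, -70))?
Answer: Rational(106810999220707387, 45975836) ≈ 2.3232e+9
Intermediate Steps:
Function('s')(x, v) = 165 (Function('s')(x, v) = Add(95, Mul(-1, -70)) = Add(95, 70) = 165)
Mul(Add(49588, Add(Mul(-5195, Pow(20156, -1)), Mul(17531, Pow(2281, -1)))), Add(46678, Function('s')(Mul(Add(92, -18), Pow(Add(-4, -30), -1)), 217))) = Mul(Add(49588, Add(Mul(-5195, Pow(20156, -1)), Mul(17531, Pow(2281, -1)))), Add(46678, 165)) = Mul(Add(49588, Add(Mul(-5195, Rational(1, 20156)), Mul(17531, Rational(1, 2281)))), 46843) = Mul(Add(49588, Add(Rational(-5195, 20156), Rational(17531, 2281))), 46843) = Mul(Add(49588, Rational(341505041, 45975836)), 46843) = Mul(Rational(2280191260609, 45975836), 46843) = Rational(106810999220707387, 45975836)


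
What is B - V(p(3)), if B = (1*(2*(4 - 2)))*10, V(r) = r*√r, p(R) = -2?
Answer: 40 + 2*I*√2 ≈ 40.0 + 2.8284*I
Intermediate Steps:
V(r) = r^(3/2)
B = 40 (B = (1*(2*2))*10 = (1*4)*10 = 4*10 = 40)
B - V(p(3)) = 40 - (-2)^(3/2) = 40 - (-2)*I*√2 = 40 + 2*I*√2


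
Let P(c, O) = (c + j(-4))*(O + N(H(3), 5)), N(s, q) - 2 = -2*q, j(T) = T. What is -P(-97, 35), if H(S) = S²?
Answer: 2727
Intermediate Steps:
N(s, q) = 2 - 2*q
P(c, O) = (-8 + O)*(-4 + c) (P(c, O) = (c - 4)*(O + (2 - 2*5)) = (-4 + c)*(O + (2 - 10)) = (-4 + c)*(O - 8) = (-4 + c)*(-8 + O) = (-8 + O)*(-4 + c))
-P(-97, 35) = -(32 - 8*(-97) - 4*35 + 35*(-97)) = -(32 + 776 - 140 - 3395) = -1*(-2727) = 2727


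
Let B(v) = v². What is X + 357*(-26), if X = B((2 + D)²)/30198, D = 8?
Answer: -140143918/15099 ≈ -9281.7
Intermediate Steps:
X = 5000/15099 (X = ((2 + 8)²)²/30198 = (10²)²*(1/30198) = 100²*(1/30198) = 10000*(1/30198) = 5000/15099 ≈ 0.33115)
X + 357*(-26) = 5000/15099 + 357*(-26) = 5000/15099 - 9282 = -140143918/15099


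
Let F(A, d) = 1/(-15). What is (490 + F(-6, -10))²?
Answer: 54007801/225 ≈ 2.4003e+5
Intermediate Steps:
F(A, d) = -1/15
(490 + F(-6, -10))² = (490 - 1/15)² = (7349/15)² = 54007801/225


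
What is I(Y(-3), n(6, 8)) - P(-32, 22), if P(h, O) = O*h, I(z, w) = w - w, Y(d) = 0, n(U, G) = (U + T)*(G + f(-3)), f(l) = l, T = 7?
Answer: 704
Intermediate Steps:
n(U, G) = (-3 + G)*(7 + U) (n(U, G) = (U + 7)*(G - 3) = (7 + U)*(-3 + G) = (-3 + G)*(7 + U))
I(z, w) = 0
I(Y(-3), n(6, 8)) - P(-32, 22) = 0 - 22*(-32) = 0 - 1*(-704) = 0 + 704 = 704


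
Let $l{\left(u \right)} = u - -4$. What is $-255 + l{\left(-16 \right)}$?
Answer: $-267$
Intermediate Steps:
$l{\left(u \right)} = 4 + u$ ($l{\left(u \right)} = u + 4 = 4 + u$)
$-255 + l{\left(-16 \right)} = -255 + \left(4 - 16\right) = -255 - 12 = -267$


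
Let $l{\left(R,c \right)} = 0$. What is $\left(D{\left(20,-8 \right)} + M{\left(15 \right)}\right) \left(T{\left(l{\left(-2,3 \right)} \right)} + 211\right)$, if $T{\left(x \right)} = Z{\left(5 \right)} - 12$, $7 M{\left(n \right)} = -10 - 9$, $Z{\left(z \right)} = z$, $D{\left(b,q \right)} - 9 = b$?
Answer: $\frac{37536}{7} \approx 5362.3$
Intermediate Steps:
$D{\left(b,q \right)} = 9 + b$
$M{\left(n \right)} = - \frac{19}{7}$ ($M{\left(n \right)} = \frac{-10 - 9}{7} = \frac{1}{7} \left(-19\right) = - \frac{19}{7}$)
$T{\left(x \right)} = -7$ ($T{\left(x \right)} = 5 - 12 = -7$)
$\left(D{\left(20,-8 \right)} + M{\left(15 \right)}\right) \left(T{\left(l{\left(-2,3 \right)} \right)} + 211\right) = \left(\left(9 + 20\right) - \frac{19}{7}\right) \left(-7 + 211\right) = \left(29 - \frac{19}{7}\right) 204 = \frac{184}{7} \cdot 204 = \frac{37536}{7}$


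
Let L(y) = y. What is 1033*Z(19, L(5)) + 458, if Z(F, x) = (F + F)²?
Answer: 1492110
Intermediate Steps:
Z(F, x) = 4*F² (Z(F, x) = (2*F)² = 4*F²)
1033*Z(19, L(5)) + 458 = 1033*(4*19²) + 458 = 1033*(4*361) + 458 = 1033*1444 + 458 = 1491652 + 458 = 1492110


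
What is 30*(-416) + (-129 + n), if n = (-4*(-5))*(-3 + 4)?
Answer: -12589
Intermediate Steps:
n = 20 (n = 20*1 = 20)
30*(-416) + (-129 + n) = 30*(-416) + (-129 + 20) = -12480 - 109 = -12589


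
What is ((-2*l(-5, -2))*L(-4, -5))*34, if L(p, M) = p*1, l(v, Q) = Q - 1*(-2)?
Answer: 0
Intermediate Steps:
l(v, Q) = 2 + Q (l(v, Q) = Q + 2 = 2 + Q)
L(p, M) = p
((-2*l(-5, -2))*L(-4, -5))*34 = (-2*(2 - 2)*(-4))*34 = (-2*0*(-4))*34 = (0*(-4))*34 = 0*34 = 0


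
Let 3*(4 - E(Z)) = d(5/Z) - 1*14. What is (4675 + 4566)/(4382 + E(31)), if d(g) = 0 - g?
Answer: 859413/408337 ≈ 2.1047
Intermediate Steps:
d(g) = -g
E(Z) = 26/3 + 5/(3*Z) (E(Z) = 4 - (-5/Z - 1*14)/3 = 4 - (-5/Z - 14)/3 = 4 - (-14 - 5/Z)/3 = 4 + (14/3 + 5/(3*Z)) = 26/3 + 5/(3*Z))
(4675 + 4566)/(4382 + E(31)) = (4675 + 4566)/(4382 + (⅓)*(5 + 26*31)/31) = 9241/(4382 + (⅓)*(1/31)*(5 + 806)) = 9241/(4382 + (⅓)*(1/31)*811) = 9241/(4382 + 811/93) = 9241/(408337/93) = 9241*(93/408337) = 859413/408337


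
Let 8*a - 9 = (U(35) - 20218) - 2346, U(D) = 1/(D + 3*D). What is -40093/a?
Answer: 44904160/3157699 ≈ 14.221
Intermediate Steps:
U(D) = 1/(4*D)
a = -3157699/1120 (a = 9/8 + (((¼)/35 - 20218) - 2346)/8 = 9/8 + (((¼)*(1/35) - 20218) - 2346)/8 = 9/8 + ((1/140 - 20218) - 2346)/8 = 9/8 + (-2830519/140 - 2346)/8 = 9/8 + (⅛)*(-3158959/140) = 9/8 - 3158959/1120 = -3157699/1120 ≈ -2819.4)
-40093/a = -40093/(-3157699/1120) = -40093*(-1120/3157699) = 44904160/3157699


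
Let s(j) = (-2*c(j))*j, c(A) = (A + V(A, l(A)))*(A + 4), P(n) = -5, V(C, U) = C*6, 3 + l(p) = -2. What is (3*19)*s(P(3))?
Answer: 19950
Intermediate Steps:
l(p) = -5 (l(p) = -3 - 2 = -5)
V(C, U) = 6*C
c(A) = 7*A*(4 + A) (c(A) = (A + 6*A)*(A + 4) = (7*A)*(4 + A) = 7*A*(4 + A))
s(j) = -14*j²*(4 + j) (s(j) = (-14*j*(4 + j))*j = -14*j²*(4 + j))
(3*19)*s(P(3)) = (3*19)*(-14*(-5)²*(4 - 5)) = 57*(-14*25*(-1)) = 57*350 = 19950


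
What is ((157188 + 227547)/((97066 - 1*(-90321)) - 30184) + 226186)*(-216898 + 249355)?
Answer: 128232206490589/17467 ≈ 7.3414e+9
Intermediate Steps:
((157188 + 227547)/((97066 - 1*(-90321)) - 30184) + 226186)*(-216898 + 249355) = (384735/((97066 + 90321) - 30184) + 226186)*32457 = (384735/(187387 - 30184) + 226186)*32457 = (384735/157203 + 226186)*32457 = (384735*(1/157203) + 226186)*32457 = (128245/52401 + 226186)*32457 = (11852500831/52401)*32457 = 128232206490589/17467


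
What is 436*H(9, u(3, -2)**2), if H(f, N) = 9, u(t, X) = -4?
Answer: 3924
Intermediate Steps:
436*H(9, u(3, -2)**2) = 436*9 = 3924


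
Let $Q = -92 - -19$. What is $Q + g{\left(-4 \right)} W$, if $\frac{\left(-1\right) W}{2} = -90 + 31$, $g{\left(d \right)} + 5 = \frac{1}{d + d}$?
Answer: $- \frac{2711}{4} \approx -677.75$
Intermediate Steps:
$g{\left(d \right)} = -5 + \frac{1}{2 d}$ ($g{\left(d \right)} = -5 + \frac{1}{d + d} = -5 + \frac{1}{2 d}$)
$W = 118$ ($W = - 2 \left(-90 + 31\right) = \left(-2\right) \left(-59\right) = 118$)
$Q = -73$ ($Q = -92 + 19 = -73$)
$Q + g{\left(-4 \right)} W = -73 + \left(-5 + \frac{1}{2 \left(-4\right)}\right) 118 = -73 + \left(-5 + \frac{1}{2} \left(- \frac{1}{4}\right)\right) 118 = -73 + \left(-5 - \frac{1}{8}\right) 118 = -73 - \frac{2419}{4} = - \frac{2711}{4}$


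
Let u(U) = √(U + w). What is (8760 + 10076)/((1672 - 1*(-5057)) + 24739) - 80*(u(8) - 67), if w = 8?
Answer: 39654389/7867 ≈ 5040.6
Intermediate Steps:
u(U) = √(8 + U) (u(U) = √(U + 8) = √(8 + U))
(8760 + 10076)/((1672 - 1*(-5057)) + 24739) - 80*(u(8) - 67) = (8760 + 10076)/((1672 - 1*(-5057)) + 24739) - 80*(√(8 + 8) - 67) = 18836/((1672 + 5057) + 24739) - 80*(√16 - 67) = 18836/(6729 + 24739) - 80*(4 - 67) = 18836/31468 - 80*(-63) = 18836*(1/31468) + 5040 = 4709/7867 + 5040 = 39654389/7867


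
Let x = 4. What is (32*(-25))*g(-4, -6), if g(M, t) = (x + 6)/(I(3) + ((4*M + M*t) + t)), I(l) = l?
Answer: -1600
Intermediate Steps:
g(M, t) = 10/(3 + t + 4*M + M*t) (g(M, t) = (4 + 6)/(3 + ((4*M + M*t) + t)) = 10/(3 + (t + 4*M + M*t)) = 10/(3 + t + 4*M + M*t))
(32*(-25))*g(-4, -6) = (32*(-25))*(10/(3 - 6 + 4*(-4) - 4*(-6))) = -8000/(3 - 6 - 16 + 24) = -8000/5 = -800*2 = -1600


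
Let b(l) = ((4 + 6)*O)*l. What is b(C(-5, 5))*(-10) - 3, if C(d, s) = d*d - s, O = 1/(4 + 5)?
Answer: -2027/9 ≈ -225.22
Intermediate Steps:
O = 1/9 ≈ 0.11111
C(d, s) = d**2 - s
b(l) = 10*l/9 (b(l) = ((4 + 6)*(1/9))*l = (10*(1/9))*l = 10*l/9)
b(C(-5, 5))*(-10) - 3 = (10*((-5)**2 - 1*5)/9)*(-10) - 3 = (10*(25 - 5)/9)*(-10) - 3 = ((10/9)*20)*(-10) - 3 = (200/9)*(-10) - 3 = -2000/9 - 3 = -2027/9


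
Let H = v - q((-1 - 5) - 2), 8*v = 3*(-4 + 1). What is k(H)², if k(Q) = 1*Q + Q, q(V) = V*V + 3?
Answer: 297025/16 ≈ 18564.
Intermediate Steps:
v = -9/8 (v = (3*(-4 + 1))/8 = (3*(-3))/8 = (⅛)*(-9) = -9/8 ≈ -1.1250)
q(V) = 3 + V² (q(V) = V² + 3 = 3 + V²)
H = -545/8 (H = -9/8 - (3 + ((-1 - 5) - 2)²) = -9/8 - (3 + (-6 - 2)²) = -9/8 - (3 + (-8)²) = -9/8 - (3 + 64) = -9/8 - 1*67 = -9/8 - 67 = -545/8 ≈ -68.125)
k(Q) = 2*Q (k(Q) = Q + Q = 2*Q)
k(H)² = (2*(-545/8))² = (-545/4)² = 297025/16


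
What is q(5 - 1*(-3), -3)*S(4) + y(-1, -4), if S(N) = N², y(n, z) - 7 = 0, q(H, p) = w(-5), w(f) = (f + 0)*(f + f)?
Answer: 807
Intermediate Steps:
w(f) = 2*f² (w(f) = f*(2*f) = 2*f²)
q(H, p) = 50 (q(H, p) = 2*(-5)² = 2*25 = 50)
y(n, z) = 7 (y(n, z) = 7 + 0 = 7)
q(5 - 1*(-3), -3)*S(4) + y(-1, -4) = 50*4² + 7 = 50*16 + 7 = 800 + 7 = 807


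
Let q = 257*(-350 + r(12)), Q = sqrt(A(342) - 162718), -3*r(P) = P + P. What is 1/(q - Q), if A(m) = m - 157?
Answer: I/(-92006*I + 7*sqrt(3317)) ≈ -1.0869e-5 + 4.7624e-8*I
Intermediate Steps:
r(P) = -2*P/3 (r(P) = -(P + P)/3 = -2*P/3)
A(m) = -157 + m
Q = 7*I*sqrt(3317) (Q = sqrt((-157 + 342) - 162718) = sqrt(185 - 162718) = sqrt(-162533) = 7*I*sqrt(3317) ≈ 403.15*I)
q = -92006 (q = 257*(-350 - 2/3*12) = 257*(-350 - 8) = 257*(-358) = -92006)
1/(q - Q) = 1/(-92006 - 7*I*sqrt(3317))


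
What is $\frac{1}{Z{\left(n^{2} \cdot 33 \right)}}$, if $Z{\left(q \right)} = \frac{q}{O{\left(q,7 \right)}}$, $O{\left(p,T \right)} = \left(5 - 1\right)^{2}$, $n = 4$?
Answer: $\frac{1}{33} \approx 0.030303$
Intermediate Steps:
$O{\left(p,T \right)} = 16$ ($O{\left(p,T \right)} = 4^{2} = 16$)
$Z{\left(q \right)} = \frac{q}{16}$
$\frac{1}{Z{\left(n^{2} \cdot 33 \right)}} = \frac{1}{\frac{1}{16} \cdot 4^{2} \cdot 33} = \frac{1}{\frac{1}{16} \cdot 16 \cdot 33} = \frac{1}{\frac{1}{16} \cdot 528} = \frac{1}{33}$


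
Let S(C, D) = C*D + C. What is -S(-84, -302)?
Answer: -25284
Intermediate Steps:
S(C, D) = C + C*D
-S(-84, -302) = -(-84)*(1 - 302) = -(-84)*(-301) = -1*25284 = -25284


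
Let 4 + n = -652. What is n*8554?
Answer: -5611424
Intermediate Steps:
n = -656 (n = -4 - 652 = -656)
n*8554 = -656*8554 = -5611424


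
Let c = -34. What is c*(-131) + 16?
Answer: 4470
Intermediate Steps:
c*(-131) + 16 = -34*(-131) + 16 = 4454 + 16 = 4470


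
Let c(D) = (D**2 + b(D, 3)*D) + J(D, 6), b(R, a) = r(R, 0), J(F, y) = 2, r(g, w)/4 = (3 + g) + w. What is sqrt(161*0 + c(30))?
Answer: sqrt(4862) ≈ 69.728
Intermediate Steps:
r(g, w) = 12 + 4*g + 4*w (r(g, w) = 4*((3 + g) + w) = 4*(3 + g + w) = 12 + 4*g + 4*w)
b(R, a) = 12 + 4*R (b(R, a) = 12 + 4*R + 4*0 = 12 + 4*R + 0 = 12 + 4*R)
c(D) = 2 + D**2 + D*(12 + 4*D) (c(D) = (D**2 + (12 + 4*D)*D) + 2 = (D**2 + D*(12 + 4*D)) + 2 = 2 + D**2 + D*(12 + 4*D))
sqrt(161*0 + c(30)) = sqrt(161*0 + (2 + 5*30**2 + 12*30)) = sqrt(0 + (2 + 5*900 + 360)) = sqrt(0 + (2 + 4500 + 360)) = sqrt(0 + 4862) = sqrt(4862)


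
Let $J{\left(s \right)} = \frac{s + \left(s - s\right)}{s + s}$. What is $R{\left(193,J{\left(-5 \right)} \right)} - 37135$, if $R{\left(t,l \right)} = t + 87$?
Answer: $-36855$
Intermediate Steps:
$J{\left(s \right)} = \frac{1}{2}$ ($J{\left(s \right)} = \frac{s + 0}{2 s} = s \frac{1}{2 s} = \frac{1}{2}$)
$R{\left(t,l \right)} = 87 + t$
$R{\left(193,J{\left(-5 \right)} \right)} - 37135 = \left(87 + 193\right) - 37135 = 280 - 37135 = -36855$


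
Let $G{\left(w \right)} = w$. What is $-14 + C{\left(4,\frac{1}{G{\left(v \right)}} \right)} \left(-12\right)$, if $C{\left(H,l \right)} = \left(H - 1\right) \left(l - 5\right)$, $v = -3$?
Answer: $178$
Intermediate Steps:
$C{\left(H,l \right)} = \left(-1 + H\right) \left(-5 + l\right)$
$-14 + C{\left(4,\frac{1}{G{\left(v \right)}} \right)} \left(-12\right) = -14 + \left(5 - \frac{1}{-3} - 20 + \frac{4}{-3}\right) \left(-12\right) = -14 + \left(5 - - \frac{1}{3} - 20 + 4 \left(- \frac{1}{3}\right)\right) \left(-12\right) = -14 + \left(5 + \frac{1}{3} - 20 - \frac{4}{3}\right) \left(-12\right) = -14 - -192 = -14 + 192 = 178$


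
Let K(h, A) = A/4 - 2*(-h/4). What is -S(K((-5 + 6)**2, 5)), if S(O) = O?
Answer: -7/4 ≈ -1.7500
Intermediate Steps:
K(h, A) = h/2 + A/4 (K(h, A) = A*(1/4) - (-1)*h/2 = A/4 + h/2 = h/2 + A/4)
-S(K((-5 + 6)**2, 5)) = -((-5 + 6)**2/2 + (1/4)*5) = -((1/2)*1**2 + 5/4) = -((1/2)*1 + 5/4) = -(1/2 + 5/4) = -1*7/4 = -7/4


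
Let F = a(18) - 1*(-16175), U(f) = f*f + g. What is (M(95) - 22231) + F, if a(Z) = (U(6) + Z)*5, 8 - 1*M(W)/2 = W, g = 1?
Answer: -5955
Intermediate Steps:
M(W) = 16 - 2*W
U(f) = 1 + f**2 (U(f) = f*f + 1 = f**2 + 1 = 1 + f**2)
a(Z) = 185 + 5*Z (a(Z) = ((1 + 6**2) + Z)*5 = ((1 + 36) + Z)*5 = (37 + Z)*5 = 185 + 5*Z)
F = 16450 (F = (185 + 5*18) - 1*(-16175) = (185 + 90) + 16175 = 275 + 16175 = 16450)
(M(95) - 22231) + F = ((16 - 2*95) - 22231) + 16450 = ((16 - 190) - 22231) + 16450 = (-174 - 22231) + 16450 = -22405 + 16450 = -5955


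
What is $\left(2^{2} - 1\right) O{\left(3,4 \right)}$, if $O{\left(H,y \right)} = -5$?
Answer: $-15$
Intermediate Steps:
$\left(2^{2} - 1\right) O{\left(3,4 \right)} = \left(2^{2} - 1\right) \left(-5\right) = \left(4 - 1\right) \left(-5\right) = 3 \left(-5\right) = -15$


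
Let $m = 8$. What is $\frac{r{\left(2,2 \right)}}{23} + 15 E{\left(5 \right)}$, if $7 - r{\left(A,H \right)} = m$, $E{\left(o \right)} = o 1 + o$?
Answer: $\frac{3449}{23} \approx 149.96$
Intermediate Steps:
$E{\left(o \right)} = 2 o$ ($E{\left(o \right)} = o + o = 2 o$)
$r{\left(A,H \right)} = -1$ ($r{\left(A,H \right)} = 7 - 8 = -1$)
$\frac{r{\left(2,2 \right)}}{23} + 15 E{\left(5 \right)} = - \frac{1}{23} + 15 \cdot 2 \cdot 5 = \left(-1\right) \frac{1}{23} + 15 \cdot 10 = - \frac{1}{23} + 150 = \frac{3449}{23}$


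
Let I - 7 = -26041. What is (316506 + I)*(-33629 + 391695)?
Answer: 104008147152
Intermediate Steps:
I = -26034 (I = 7 - 26041 = -26034)
(316506 + I)*(-33629 + 391695) = (316506 - 26034)*(-33629 + 391695) = 290472*358066 = 104008147152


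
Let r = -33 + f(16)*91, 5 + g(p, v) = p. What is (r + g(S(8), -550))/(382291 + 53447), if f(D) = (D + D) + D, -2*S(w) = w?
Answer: 721/72623 ≈ 0.0099280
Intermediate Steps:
S(w) = -w/2
g(p, v) = -5 + p
f(D) = 3*D (f(D) = 2*D + D = 3*D)
r = 4335 (r = -33 + (3*16)*91 = -33 + 48*91 = -33 + 4368 = 4335)
(r + g(S(8), -550))/(382291 + 53447) = (4335 + (-5 - ½*8))/(382291 + 53447) = (4335 + (-5 - 4))/435738 = (4335 - 9)*(1/435738) = 4326*(1/435738) = 721/72623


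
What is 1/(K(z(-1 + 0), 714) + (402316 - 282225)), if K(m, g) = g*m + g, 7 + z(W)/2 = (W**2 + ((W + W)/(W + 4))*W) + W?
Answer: 1/111761 ≈ 8.9477e-6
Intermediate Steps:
z(W) = -14 + 2*W + 2*W**2 + 4*W**2/(4 + W) (z(W) = -14 + 2*((W**2 + ((W + W)/(W + 4))*W) + W) = -14 + 2*((W**2 + ((2*W)/(4 + W))*W) + W) = -14 + 2*((W**2 + (2*W/(4 + W))*W) + W) = -14 + 2*((W**2 + 2*W**2/(4 + W)) + W) = -14 + 2*(W + W**2 + 2*W**2/(4 + W)) = -14 + (2*W + 2*W**2 + 4*W**2/(4 + W)) = -14 + 2*W + 2*W**2 + 4*W**2/(4 + W))
K(m, g) = g + g*m
1/(K(z(-1 + 0), 714) + (402316 - 282225)) = 1/(714*(1 + 2*(-28 + (-1 + 0)**3 - 3*(-1 + 0) + 7*(-1 + 0)**2)/(4 + (-1 + 0))) + (402316 - 282225)) = 1/(714*(1 + 2*(-28 + (-1)**3 - 3*(-1) + 7*(-1)**2)/(4 - 1)) + 120091) = 1/(714*(1 + 2*(-28 - 1 + 3 + 7*1)/3) + 120091) = 1/(714*(1 + 2*(1/3)*(-28 - 1 + 3 + 7)) + 120091) = 1/(714*(1 + 2*(1/3)*(-19)) + 120091) = 1/(714*(1 - 38/3) + 120091) = 1/(714*(-35/3) + 120091) = 1/(-8330 + 120091) = 1/111761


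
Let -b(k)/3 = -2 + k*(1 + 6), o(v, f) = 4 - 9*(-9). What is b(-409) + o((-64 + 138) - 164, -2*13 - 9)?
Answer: 8680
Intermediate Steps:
o(v, f) = 85 (o(v, f) = 4 + 81 = 85)
b(k) = 6 - 21*k (b(k) = -3*(-2 + k*(1 + 6)) = -3*(-2 + k*7) = -3*(-2 + 7*k) = 6 - 21*k)
b(-409) + o((-64 + 138) - 164, -2*13 - 9) = (6 - 21*(-409)) + 85 = (6 + 8589) + 85 = 8595 + 85 = 8680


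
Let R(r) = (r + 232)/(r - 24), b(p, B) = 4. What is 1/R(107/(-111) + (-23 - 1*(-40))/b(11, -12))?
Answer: -9197/104467 ≈ -0.088037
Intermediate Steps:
R(r) = (232 + r)/(-24 + r)
1/R(107/(-111) + (-23 - 1*(-40))/b(11, -12)) = 1/((232 + (107/(-111) + (-23 - 1*(-40))/4))/(-24 + (107/(-111) + (-23 - 1*(-40))/4))) = 1/((232 + (107*(-1/111) + (-23 + 40)*(1/4)))/(-24 + (107*(-1/111) + (-23 + 40)*(1/4)))) = 1/((232 + (-107/111 + 17*(1/4)))/(-24 + (-107/111 + 17*(1/4)))) = 1/((232 + (-107/111 + 17/4))/(-24 + (-107/111 + 17/4))) = 1/((232 + 1459/444)/(-24 + 1459/444)) = 1/((104467/444)/(-9197/444)) = 1/(-444/9197*104467/444) = 1/(-104467/9197) = -9197/104467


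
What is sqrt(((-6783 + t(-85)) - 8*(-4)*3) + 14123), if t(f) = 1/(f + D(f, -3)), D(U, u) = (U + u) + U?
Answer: sqrt(494969646)/258 ≈ 86.232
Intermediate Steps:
D(U, u) = u + 2*U
t(f) = 1/(-3 + 3*f) (t(f) = 1/(f + (-3 + 2*f)) = 1/(-3 + 3*f))
sqrt(((-6783 + t(-85)) - 8*(-4)*3) + 14123) = sqrt(((-6783 + 1/(3*(-1 - 85))) - 8*(-4)*3) + 14123) = sqrt(((-6783 + (1/3)/(-86)) + 32*3) + 14123) = sqrt(((-6783 + (1/3)*(-1/86)) + 96) + 14123) = sqrt(((-6783 - 1/258) + 96) + 14123) = sqrt((-1750015/258 + 96) + 14123) = sqrt(-1725247/258 + 14123) = sqrt(1918487/258) = sqrt(494969646)/258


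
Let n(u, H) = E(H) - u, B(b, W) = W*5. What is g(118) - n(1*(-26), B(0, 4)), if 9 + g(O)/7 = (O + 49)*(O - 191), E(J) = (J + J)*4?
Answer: -85586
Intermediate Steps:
E(J) = 8*J (E(J) = (2*J)*4 = 8*J)
B(b, W) = 5*W
n(u, H) = -u + 8*H (n(u, H) = 8*H - u = -u + 8*H)
g(O) = -63 + 7*(-191 + O)*(49 + O) (g(O) = -63 + 7*((O + 49)*(O - 191)) = -63 + 7*((49 + O)*(-191 + O)) = -63 + 7*((-191 + O)*(49 + O)) = -63 + 7*(-191 + O)*(49 + O))
g(118) - n(1*(-26), B(0, 4)) = (-65576 - 994*118 + 7*118²) - (-(-26) + 8*(5*4)) = (-65576 - 117292 + 7*13924) - (-1*(-26) + 8*20) = (-65576 - 117292 + 97468) - (26 + 160) = -85400 - 1*186 = -85400 - 186 = -85586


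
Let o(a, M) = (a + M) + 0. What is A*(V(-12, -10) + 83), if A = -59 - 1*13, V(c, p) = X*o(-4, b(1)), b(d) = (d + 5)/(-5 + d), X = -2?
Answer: -6768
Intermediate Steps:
b(d) = (5 + d)/(-5 + d)
o(a, M) = M + a (o(a, M) = (M + a) + 0 = M + a)
V(c, p) = 11 (V(c, p) = -2*((5 + 1)/(-5 + 1) - 4) = -2*(6/(-4) - 4) = -2*(-¼*6 - 4) = -2*(-3/2 - 4) = -2*(-11/2) = 11)
A = -72 (A = -59 - 13 = -72)
A*(V(-12, -10) + 83) = -72*(11 + 83) = -72*94 = -6768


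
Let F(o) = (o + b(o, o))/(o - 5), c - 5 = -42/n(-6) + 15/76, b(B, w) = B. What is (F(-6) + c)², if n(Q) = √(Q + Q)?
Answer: -75101663/698896 + 36799*I*√3/418 ≈ -107.46 + 152.48*I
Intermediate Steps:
n(Q) = √2*√Q (n(Q) = √(2*Q) = √2*√Q)
c = 395/76 + 7*I*√3 (c = 5 + (-42*(-I*√3/6) + 15/76) = 5 + (-(-7)*I*√3 + 15/76) = 5 + (7*I*√3 + 15/76) = 5 + (15/76 + 7*I*√3) = 395/76 + 7*I*√3 ≈ 5.1974 + 12.124*I)
F(o) = 2*o/(-5 + o) (F(o) = (o + o)/(o - 5) = (2*o)/(-5 + o) = 2*o/(-5 + o))
(F(-6) + c)² = (2*(-6)/(-5 - 6) + (395/76 + 7*I*√3))² = (2*(-6)/(-11) + (395/76 + 7*I*√3))² = (2*(-6)*(-1/11) + (395/76 + 7*I*√3))² = (12/11 + (395/76 + 7*I*√3))² = (5257/836 + 7*I*√3)²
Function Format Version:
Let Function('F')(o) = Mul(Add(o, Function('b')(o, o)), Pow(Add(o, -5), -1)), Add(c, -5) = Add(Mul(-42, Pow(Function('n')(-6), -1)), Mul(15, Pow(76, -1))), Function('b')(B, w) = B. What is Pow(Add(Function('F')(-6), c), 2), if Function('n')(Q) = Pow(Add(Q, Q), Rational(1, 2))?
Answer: Add(Rational(-75101663, 698896), Mul(Rational(36799, 418), I, Pow(3, Rational(1, 2)))) ≈ Add(-107.46, Mul(152.48, I))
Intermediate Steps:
Function('n')(Q) = Mul(Pow(2, Rational(1, 2)), Pow(Q, Rational(1, 2))) (Function('n')(Q) = Pow(Mul(2, Q), Rational(1, 2)) = Mul(Pow(2, Rational(1, 2)), Pow(Q, Rational(1, 2))))
c = Add(Rational(395, 76), Mul(7, I, Pow(3, Rational(1, 2)))) (c = Add(5, Add(Mul(-42, Pow(Mul(Pow(2, Rational(1, 2)), Pow(-6, Rational(1, 2))), -1)), Mul(15, Pow(76, -1)))) = Add(5, Add(Mul(-42, Pow(Mul(Pow(2, Rational(1, 2)), Mul(I, Pow(6, Rational(1, 2)))), -1)), Mul(15, Rational(1, 76)))) = Add(5, Add(Mul(-42, Pow(Mul(2, I, Pow(3, Rational(1, 2))), -1)), Rational(15, 76))) = Add(5, Add(Mul(-42, Mul(Rational(-1, 6), I, Pow(3, Rational(1, 2)))), Rational(15, 76))) = Add(5, Add(Mul(7, I, Pow(3, Rational(1, 2))), Rational(15, 76))) = Add(5, Add(Rational(15, 76), Mul(7, I, Pow(3, Rational(1, 2))))) = Add(Rational(395, 76), Mul(7, I, Pow(3, Rational(1, 2)))) ≈ Add(5.1974, Mul(12.124, I)))
Function('F')(o) = Mul(2, o, Pow(Add(-5, o), -1)) (Function('F')(o) = Mul(Add(o, o), Pow(Add(o, -5), -1)) = Mul(Mul(2, o), Pow(Add(-5, o), -1)) = Mul(2, o, Pow(Add(-5, o), -1)))
Pow(Add(Function('F')(-6), c), 2) = Pow(Add(Mul(2, -6, Pow(Add(-5, -6), -1)), Add(Rational(395, 76), Mul(7, I, Pow(3, Rational(1, 2))))), 2) = Pow(Add(Mul(2, -6, Pow(-11, -1)), Add(Rational(395, 76), Mul(7, I, Pow(3, Rational(1, 2))))), 2) = Pow(Add(Mul(2, -6, Rational(-1, 11)), Add(Rational(395, 76), Mul(7, I, Pow(3, Rational(1, 2))))), 2) = Pow(Add(Rational(12, 11), Add(Rational(395, 76), Mul(7, I, Pow(3, Rational(1, 2))))), 2) = Pow(Add(Rational(5257, 836), Mul(7, I, Pow(3, Rational(1, 2)))), 2)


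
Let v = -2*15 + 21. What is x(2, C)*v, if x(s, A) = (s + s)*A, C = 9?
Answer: -324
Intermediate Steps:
v = -9 (v = -30 + 21 = -9)
x(s, A) = 2*A*s (x(s, A) = (2*s)*A = 2*A*s)
x(2, C)*v = (2*9*2)*(-9) = 36*(-9) = -324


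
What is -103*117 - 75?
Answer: -12126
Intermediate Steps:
-103*117 - 75 = -12051 - 75 = -12126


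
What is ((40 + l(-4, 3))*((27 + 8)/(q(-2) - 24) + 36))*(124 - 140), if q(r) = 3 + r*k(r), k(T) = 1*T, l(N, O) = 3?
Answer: -396976/17 ≈ -23352.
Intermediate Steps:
k(T) = T
q(r) = 3 + r² (q(r) = 3 + r*r = 3 + r²)
((40 + l(-4, 3))*((27 + 8)/(q(-2) - 24) + 36))*(124 - 140) = ((40 + 3)*((27 + 8)/((3 + (-2)²) - 24) + 36))*(124 - 140) = (43*(35/((3 + 4) - 24) + 36))*(-16) = (43*(35/(7 - 24) + 36))*(-16) = (43*(35/(-17) + 36))*(-16) = (43*(35*(-1/17) + 36))*(-16) = (43*(-35/17 + 36))*(-16) = (43*(577/17))*(-16) = (24811/17)*(-16) = -396976/17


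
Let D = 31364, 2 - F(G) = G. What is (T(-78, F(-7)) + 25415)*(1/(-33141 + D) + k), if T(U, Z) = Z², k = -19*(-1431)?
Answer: 1231835466592/1777 ≈ 6.9321e+8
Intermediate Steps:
k = 27189
F(G) = 2 - G
(T(-78, F(-7)) + 25415)*(1/(-33141 + D) + k) = ((2 - 1*(-7))² + 25415)*(1/(-33141 + 31364) + 27189) = ((2 + 7)² + 25415)*(1/(-1777) + 27189) = (9² + 25415)*(-1/1777 + 27189) = (81 + 25415)*(48314852/1777) = 25496*(48314852/1777) = 1231835466592/1777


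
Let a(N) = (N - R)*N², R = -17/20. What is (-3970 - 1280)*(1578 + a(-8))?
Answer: -5882100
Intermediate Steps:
R = -17/20 (R = -17*1/20 = -17/20 ≈ -0.85000)
a(N) = N²*(17/20 + N) (a(N) = (N - 1*(-17/20))*N² = (N + 17/20)*N² = (17/20 + N)*N² = N²*(17/20 + N))
(-3970 - 1280)*(1578 + a(-8)) = (-3970 - 1280)*(1578 + (-8)²*(17/20 - 8)) = -5250*(1578 + 64*(-143/20)) = -5250*(1578 - 2288/5) = -5250*5602/5 = -5882100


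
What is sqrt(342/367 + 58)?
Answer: 2*sqrt(1984369)/367 ≈ 7.6767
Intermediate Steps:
sqrt(342/367 + 58) = sqrt(21628/367) = 2*sqrt(1984369)/367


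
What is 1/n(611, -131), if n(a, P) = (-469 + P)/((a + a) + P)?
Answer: -1091/600 ≈ -1.8183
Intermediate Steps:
n(a, P) = (-469 + P)/(P + 2*a) (n(a, P) = (-469 + P)/(2*a + P) = (-469 + P)/(P + 2*a))
1/n(611, -131) = 1/((-469 - 131)/(-131 + 2*611)) = 1/(-600/(-131 + 1222)) = 1/(-600/1091) = -1091/600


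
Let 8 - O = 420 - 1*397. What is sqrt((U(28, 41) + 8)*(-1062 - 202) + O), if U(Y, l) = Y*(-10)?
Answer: sqrt(343793) ≈ 586.34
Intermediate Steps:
U(Y, l) = -10*Y
O = -15 (O = 8 - (420 - 1*397) = 8 - (420 - 397) = 8 - 1*23 = 8 - 23 = -15)
sqrt((U(28, 41) + 8)*(-1062 - 202) + O) = sqrt((-10*28 + 8)*(-1062 - 202) - 15) = sqrt((-280 + 8)*(-1264) - 15) = sqrt(-272*(-1264) - 15) = sqrt(343808 - 15) = sqrt(343793)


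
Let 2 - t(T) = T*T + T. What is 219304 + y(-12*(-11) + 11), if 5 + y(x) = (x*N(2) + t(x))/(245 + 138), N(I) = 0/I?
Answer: 83970927/383 ≈ 2.1925e+5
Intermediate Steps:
N(I) = 0
t(T) = 2 - T - T² (t(T) = 2 - (T*T + T) = 2 - (T² + T) = 2 - (T + T²) = 2 + (-T - T²) = 2 - T - T²)
y(x) = -1913/383 - x/383 - x²/383 (y(x) = -5 + (x*0 + (2 - x - x²))/(245 + 138) = -5 + (0 + (2 - x - x²))/383 = -5 + (2 - x - x²)*(1/383) = -5 + (2/383 - x/383 - x²/383) = -1913/383 - x/383 - x²/383)
219304 + y(-12*(-11) + 11) = 219304 + (-1913/383 - (-12*(-11) + 11)/383 - (-12*(-11) + 11)²/383) = 219304 + (-1913/383 - (132 + 11)/383 - (132 + 11)²/383) = 219304 + (-1913/383 - 1/383*143 - 1/383*143²) = 219304 + (-1913/383 - 143/383 - 1/383*20449) = 219304 + (-1913/383 - 143/383 - 20449/383) = 219304 - 22505/383 = 83970927/383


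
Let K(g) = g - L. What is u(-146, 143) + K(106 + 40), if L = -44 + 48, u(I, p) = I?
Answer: -4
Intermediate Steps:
L = 4
K(g) = -4 + g (K(g) = g - 1*4 = g - 4 = -4 + g)
u(-146, 143) + K(106 + 40) = -146 + (-4 + (106 + 40)) = -146 + (-4 + 146) = -146 + 142 = -4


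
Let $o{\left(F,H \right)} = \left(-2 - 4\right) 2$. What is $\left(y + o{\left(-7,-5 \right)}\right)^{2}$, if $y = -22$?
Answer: $1156$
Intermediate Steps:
$o{\left(F,H \right)} = -12$ ($o{\left(F,H \right)} = \left(-6\right) 2 = -12$)
$\left(y + o{\left(-7,-5 \right)}\right)^{2} = \left(-22 - 12\right)^{2} = \left(-34\right)^{2} = 1156$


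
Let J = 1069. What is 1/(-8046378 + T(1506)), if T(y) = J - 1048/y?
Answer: -753/6058118201 ≈ -1.2430e-7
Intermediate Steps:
T(y) = 1069 - 1048/y
1/(-8046378 + T(1506)) = 1/(-8046378 + (1069 - 1048/1506)) = 1/(-8046378 + (1069 - 1048*1/1506)) = 1/(-8046378 + (1069 - 524/753)) = 1/(-8046378 + 804433/753) = 1/(-6058118201/753) = -753/6058118201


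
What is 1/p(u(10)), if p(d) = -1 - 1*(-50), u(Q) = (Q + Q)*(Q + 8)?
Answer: 1/49 ≈ 0.020408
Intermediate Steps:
u(Q) = 2*Q*(8 + Q) (u(Q) = (2*Q)*(8 + Q) = 2*Q*(8 + Q))
p(d) = 49 (p(d) = -1 + 50 = 49)
1/p(u(10)) = 1/49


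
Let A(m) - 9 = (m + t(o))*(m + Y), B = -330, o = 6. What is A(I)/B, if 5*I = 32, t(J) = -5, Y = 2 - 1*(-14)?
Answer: -1009/8250 ≈ -0.12230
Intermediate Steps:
Y = 16 (Y = 2 + 14 = 16)
I = 32/5 (I = (⅕)*32 = 32/5 ≈ 6.4000)
A(m) = 9 + (-5 + m)*(16 + m) (A(m) = 9 + (m - 5)*(m + 16) = 9 + (-5 + m)*(16 + m))
A(I)/B = (-71 + (32/5)² + 11*(32/5))/(-330) = (-71 + 1024/25 + 352/5)*(-1/330) = (1009/25)*(-1/330) = -1009/8250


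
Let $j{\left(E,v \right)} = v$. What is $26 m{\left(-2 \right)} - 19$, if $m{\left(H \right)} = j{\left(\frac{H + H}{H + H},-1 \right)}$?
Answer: $-45$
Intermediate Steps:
$m{\left(H \right)} = -1$
$26 m{\left(-2 \right)} - 19 = 26 \left(-1\right) - 19 = -26 - 19 = -45$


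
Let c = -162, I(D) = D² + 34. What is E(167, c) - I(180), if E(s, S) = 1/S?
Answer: -5254309/162 ≈ -32434.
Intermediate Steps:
I(D) = 34 + D²
E(167, c) - I(180) = 1/(-162) - (34 + 180²) = -1/162 - (34 + 32400) = -1/162 - 1*32434 = -1/162 - 32434 = -5254309/162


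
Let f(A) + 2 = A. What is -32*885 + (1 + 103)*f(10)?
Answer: -27488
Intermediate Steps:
f(A) = -2 + A
-32*885 + (1 + 103)*f(10) = -32*885 + (1 + 103)*(-2 + 10) = -28320 + 104*8 = -28320 + 832 = -27488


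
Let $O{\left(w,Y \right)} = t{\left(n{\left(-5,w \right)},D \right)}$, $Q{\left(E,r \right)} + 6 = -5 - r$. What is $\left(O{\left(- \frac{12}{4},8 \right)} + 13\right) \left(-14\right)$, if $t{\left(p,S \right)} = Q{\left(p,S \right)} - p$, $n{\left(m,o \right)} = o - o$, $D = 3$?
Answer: $14$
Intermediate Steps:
$Q{\left(E,r \right)} = -11 - r$ ($Q{\left(E,r \right)} = -6 - \left(5 + r\right) = -11 - r$)
$n{\left(m,o \right)} = 0$
$t{\left(p,S \right)} = -11 - S - p$ ($t{\left(p,S \right)} = \left(-11 - S\right) - p = -11 - S - p$)
$O{\left(w,Y \right)} = -14$ ($O{\left(w,Y \right)} = -11 - 3 - 0 = -11 - 3 + 0 = -14$)
$\left(O{\left(- \frac{12}{4},8 \right)} + 13\right) \left(-14\right) = \left(-14 + 13\right) \left(-14\right) = \left(-1\right) \left(-14\right) = 14$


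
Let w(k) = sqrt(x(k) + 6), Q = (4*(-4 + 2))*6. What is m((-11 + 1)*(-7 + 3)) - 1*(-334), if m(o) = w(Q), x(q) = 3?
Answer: 337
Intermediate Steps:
Q = -48 (Q = (4*(-2))*6 = -8*6 = -48)
w(k) = 3 (w(k) = sqrt(3 + 6) = sqrt(9) = 3)
m(o) = 3
m((-11 + 1)*(-7 + 3)) - 1*(-334) = 3 - 1*(-334) = 3 + 334 = 337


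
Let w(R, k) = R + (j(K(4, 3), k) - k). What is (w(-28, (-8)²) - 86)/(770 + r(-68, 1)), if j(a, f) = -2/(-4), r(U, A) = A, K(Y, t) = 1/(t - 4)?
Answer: -355/1542 ≈ -0.23022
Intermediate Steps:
K(Y, t) = 1/(-4 + t)
j(a, f) = ½ (j(a, f) = -2*(-¼) = ½)
w(R, k) = ½ + R - k (w(R, k) = R + (½ - k) = ½ + R - k)
(w(-28, (-8)²) - 86)/(770 + r(-68, 1)) = ((½ - 28 - 1*(-8)²) - 86)/(770 + 1) = ((½ - 28 - 1*64) - 86)/771 = ((½ - 28 - 64) - 86)*(1/771) = (-183/2 - 86)*(1/771) = -355/2*1/771 = -355/1542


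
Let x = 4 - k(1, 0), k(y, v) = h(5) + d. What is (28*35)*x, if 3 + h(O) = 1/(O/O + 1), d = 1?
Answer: 5390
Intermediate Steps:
h(O) = -5/2 (h(O) = -3 + 1/(O/O + 1) = -3 + 1/(1 + 1) = -3 + 1/2 = -5/2)
k(y, v) = -3/2 (k(y, v) = -5/2 + 1 = -3/2)
x = 11/2 (x = 4 - 1*(-3/2) = 4 + 3/2 = 11/2 ≈ 5.5000)
(28*35)*x = (28*35)*(11/2) = 980*(11/2) = 5390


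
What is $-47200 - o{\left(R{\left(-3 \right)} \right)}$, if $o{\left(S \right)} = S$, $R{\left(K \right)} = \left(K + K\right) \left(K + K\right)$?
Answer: $-47236$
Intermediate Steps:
$R{\left(K \right)} = 4 K^{2}$ ($R{\left(K \right)} = 2 K 2 K = 4 K^{2}$)
$-47200 - o{\left(R{\left(-3 \right)} \right)} = -47200 - 4 \left(-3\right)^{2} = -47200 - 4 \cdot 9 = -47200 - 36 = -47236$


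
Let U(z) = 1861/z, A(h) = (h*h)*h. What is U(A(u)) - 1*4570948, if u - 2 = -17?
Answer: -15426951361/3375 ≈ -4.5710e+6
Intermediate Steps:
u = -15 (u = 2 - 17 = -15)
A(h) = h³ (A(h) = h²*h = h³)
U(A(u)) - 1*4570948 = 1861/((-15)³) - 1*4570948 = 1861/(-3375) - 4570948 = 1861*(-1/3375) - 4570948 = -1861/3375 - 4570948 = -15426951361/3375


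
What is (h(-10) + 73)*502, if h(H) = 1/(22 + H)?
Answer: 220127/6 ≈ 36688.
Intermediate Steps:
(h(-10) + 73)*502 = (1/(22 - 10) + 73)*502 = (1/12 + 73)*502 = (877/12)*502 = 220127/6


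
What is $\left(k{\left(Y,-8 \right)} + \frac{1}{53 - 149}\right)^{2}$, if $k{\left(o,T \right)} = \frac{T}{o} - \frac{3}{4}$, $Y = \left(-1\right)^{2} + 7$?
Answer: $\frac{28561}{9216} \approx 3.0991$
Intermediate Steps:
$Y = 8$ ($Y = 1 + 7 = 8$)
$k{\left(o,T \right)} = - \frac{3}{4} + \frac{T}{o}$ ($k{\left(o,T \right)} = \frac{T}{o} - \frac{3}{4} = - \frac{3}{4} + \frac{T}{o}$)
$\left(k{\left(Y,-8 \right)} + \frac{1}{53 - 149}\right)^{2} = \left(\left(- \frac{3}{4} - \frac{8}{8}\right) + \frac{1}{53 - 149}\right)^{2} = \left(\left(- \frac{3}{4} - 1\right) + \frac{1}{-96}\right)^{2} = \left(\left(- \frac{3}{4} - 1\right) - \frac{1}{96}\right)^{2} = \left(- \frac{7}{4} - \frac{1}{96}\right)^{2} = \left(- \frac{169}{96}\right)^{2} = \frac{28561}{9216}$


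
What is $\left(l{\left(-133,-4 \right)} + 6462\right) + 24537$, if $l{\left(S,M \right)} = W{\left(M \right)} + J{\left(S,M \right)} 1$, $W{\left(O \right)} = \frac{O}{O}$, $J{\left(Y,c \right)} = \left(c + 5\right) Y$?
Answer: $30867$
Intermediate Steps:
$J{\left(Y,c \right)} = Y \left(5 + c\right)$ ($J{\left(Y,c \right)} = \left(5 + c\right) Y = Y \left(5 + c\right)$)
$W{\left(O \right)} = 1$
$l{\left(S,M \right)} = 1 + S \left(5 + M\right)$ ($l{\left(S,M \right)} = 1 + S \left(5 + M\right) 1 = 1 + S \left(5 + M\right)$)
$\left(l{\left(-133,-4 \right)} + 6462\right) + 24537 = \left(\left(1 - 133 \left(5 - 4\right)\right) + 6462\right) + 24537 = \left(\left(1 - 133\right) + 6462\right) + 24537 = \left(-132 + 6462\right) + 24537 = 6330 + 24537 = 30867$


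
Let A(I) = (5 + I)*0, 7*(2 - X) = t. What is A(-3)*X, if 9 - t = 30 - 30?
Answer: 0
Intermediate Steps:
t = 9 (t = 9 - (30 - 30) = 9 - 1*0 = 9 + 0 = 9)
X = 5/7 (X = 2 - ⅐*9 = 2 - 9/7 = 5/7 ≈ 0.71429)
A(I) = 0
A(-3)*X = 0*(5/7) = 0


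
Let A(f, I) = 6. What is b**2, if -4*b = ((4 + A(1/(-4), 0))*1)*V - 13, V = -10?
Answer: 12769/16 ≈ 798.06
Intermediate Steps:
b = 113/4 (b = -(((4 + 6)*1)*(-10) - 13)/4 = -((10*1)*(-10) - 13)/4 = -(10*(-10) - 13)/4 = -(-100 - 13)/4 = -1/4*(-113) = 113/4 ≈ 28.250)
b**2 = (113/4)**2 = 12769/16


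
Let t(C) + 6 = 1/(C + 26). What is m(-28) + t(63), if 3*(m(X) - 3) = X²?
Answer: 68978/267 ≈ 258.34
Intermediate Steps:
t(C) = -6 + 1/(26 + C) (t(C) = -6 + 1/(C + 26) = -6 + 1/(26 + C))
m(X) = 3 + X²/3
m(-28) + t(63) = (3 + (⅓)*(-28)²) + (-155 - 6*63)/(26 + 63) = (3 + (⅓)*784) + (-155 - 378)/89 = (3 + 784/3) + (1/89)*(-533) = 793/3 - 533/89 = 68978/267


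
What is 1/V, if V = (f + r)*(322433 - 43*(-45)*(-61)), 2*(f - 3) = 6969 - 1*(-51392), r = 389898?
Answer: 1/85659420437 ≈ 1.1674e-11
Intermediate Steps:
f = 58367/2 (f = 3 + (6969 - 1*(-51392))/2 = 3 + (6969 + 51392)/2 = 3 + (1/2)*58361 = 3 + 58361/2 = 58367/2 ≈ 29184.)
V = 85659420437 (V = (58367/2 + 389898)*(322433 - 43*(-45)*(-61)) = 838163*(322433 + 1935*(-61))/2 = 838163*(322433 - 118035)/2 = (838163/2)*204398 = 85659420437)
1/V = 1/85659420437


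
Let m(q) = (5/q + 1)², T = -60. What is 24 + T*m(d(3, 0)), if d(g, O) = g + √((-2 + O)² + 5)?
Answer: -533/3 ≈ -177.67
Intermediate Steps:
d(g, O) = g + √(5 + (-2 + O)²)
m(q) = (1 + 5/q)²
24 + T*m(d(3, 0)) = 24 - 60*(5 + (3 + √(5 + (-2 + 0)²)))²/(3 + √(5 + (-2 + 0)²))² = 24 - 60*(5 + (3 + √(5 + (-2)²)))²/(3 + √(5 + (-2)²))² = 24 - 60*(5 + (3 + √(5 + 4)))²/(3 + √(5 + 4))² = 24 - 60*(5 + (3 + √9))²/(3 + √9)² = 24 - 60*(5 + (3 + 3))²/(3 + 3)² = 24 - 60*(5 + 6)²/6² = 24 - 5*11²/3 = 24 - 5*121/3 = 24 - 60*121/36 = 24 - 605/3 = -533/3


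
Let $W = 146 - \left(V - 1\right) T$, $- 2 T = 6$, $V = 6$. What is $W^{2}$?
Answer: $25921$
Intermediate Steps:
$T = -3$ ($T = \left(- \frac{1}{2}\right) 6 = -3$)
$W = 161$ ($W = 146 - \left(6 - 1\right) \left(-3\right) = 146 - 5 \left(-3\right) = 146 - -15 = 146 + 15 = 161$)
$W^{2} = 161^{2} = 25921$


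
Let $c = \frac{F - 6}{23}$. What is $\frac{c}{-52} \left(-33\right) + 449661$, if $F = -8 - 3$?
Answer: $\frac{537793995}{1196} \approx 4.4966 \cdot 10^{5}$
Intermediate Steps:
$F = -11$
$c = - \frac{17}{23}$ ($c = \frac{-11 - 6}{23} = \left(-11 - 6\right) \frac{1}{23} = \left(-17\right) \frac{1}{23} = - \frac{17}{23} \approx -0.73913$)
$\frac{c}{-52} \left(-33\right) + 449661 = \frac{1}{-52} \left(- \frac{17}{23}\right) \left(-33\right) + 449661 = \left(- \frac{1}{52}\right) \left(- \frac{17}{23}\right) \left(-33\right) + 449661 = \frac{17}{1196} \left(-33\right) + 449661 = - \frac{561}{1196} + 449661 = \frac{537793995}{1196}$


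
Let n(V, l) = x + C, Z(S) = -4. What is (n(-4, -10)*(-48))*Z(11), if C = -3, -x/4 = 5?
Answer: -4416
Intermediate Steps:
x = -20 (x = -4*5 = -20)
n(V, l) = -23 (n(V, l) = -20 - 3 = -23)
(n(-4, -10)*(-48))*Z(11) = -23*(-48)*(-4) = 1104*(-4) = -4416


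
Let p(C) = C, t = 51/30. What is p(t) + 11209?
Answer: 112107/10 ≈ 11211.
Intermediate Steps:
t = 17/10 (t = 51*(1/30) = 17/10 ≈ 1.7000)
p(t) + 11209 = 17/10 + 11209 = 112107/10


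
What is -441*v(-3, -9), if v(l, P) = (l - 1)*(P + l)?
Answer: -21168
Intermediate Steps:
v(l, P) = (-1 + l)*(P + l)
-441*v(-3, -9) = -441*((-3)² - 1*(-9) - 1*(-3) - 9*(-3)) = -441*(9 + 9 + 3 + 27) = -441*48 = -21168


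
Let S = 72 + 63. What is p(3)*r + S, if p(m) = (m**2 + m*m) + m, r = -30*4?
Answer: -2385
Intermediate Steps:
S = 135
r = -120
p(m) = m + 2*m**2 (p(m) = (m**2 + m**2) + m = 2*m**2 + m = m + 2*m**2)
p(3)*r + S = (3*(1 + 2*3))*(-120) + 135 = (3*(1 + 6))*(-120) + 135 = (3*7)*(-120) + 135 = 21*(-120) + 135 = -2520 + 135 = -2385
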